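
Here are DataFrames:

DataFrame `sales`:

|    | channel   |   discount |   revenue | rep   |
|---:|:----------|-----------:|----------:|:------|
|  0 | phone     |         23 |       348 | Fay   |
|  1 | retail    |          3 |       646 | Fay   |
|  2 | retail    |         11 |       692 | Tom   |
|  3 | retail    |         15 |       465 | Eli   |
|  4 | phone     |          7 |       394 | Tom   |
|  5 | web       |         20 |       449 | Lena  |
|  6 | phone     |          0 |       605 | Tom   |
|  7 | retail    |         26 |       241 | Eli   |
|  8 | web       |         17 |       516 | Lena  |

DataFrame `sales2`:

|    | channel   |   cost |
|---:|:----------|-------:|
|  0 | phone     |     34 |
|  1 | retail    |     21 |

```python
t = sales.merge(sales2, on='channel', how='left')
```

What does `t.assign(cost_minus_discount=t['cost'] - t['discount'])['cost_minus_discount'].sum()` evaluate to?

merge on 'channel' (how='left') → 9 rows:
  channel  discount  revenue   rep  cost
0   phone        23      348   Fay  34.0
1  retail         3      646   Fay  21.0
2  retail        11      692   Tom  21.0
3  retail        15      465   Eli  21.0
4   phone         7      394   Tom  34.0
5     web        20      449  Lena   NaN
6   phone         0      605   Tom  34.0
7  retail        26      241   Eli  21.0
8     web        17      516  Lena   NaN
add column cost_minus_discount = t['cost'] - t['discount']:
  channel  discount  revenue   rep  cost  cost_minus_discount
0   phone        23      348   Fay  34.0                 11.0
1  retail         3      646   Fay  21.0                 18.0
2  retail        11      692   Tom  21.0                 10.0
3  retail        15      465   Eli  21.0                  6.0
4   phone         7      394   Tom  34.0                 27.0
5     web        20      449  Lena   NaN                  NaN
6   phone         0      605   Tom  34.0                 34.0
7  retail        26      241   Eli  21.0                 -5.0
8     web        17      516  Lena   NaN                  NaN
The sum of column 'cost_minus_discount' is 101.0.

101.0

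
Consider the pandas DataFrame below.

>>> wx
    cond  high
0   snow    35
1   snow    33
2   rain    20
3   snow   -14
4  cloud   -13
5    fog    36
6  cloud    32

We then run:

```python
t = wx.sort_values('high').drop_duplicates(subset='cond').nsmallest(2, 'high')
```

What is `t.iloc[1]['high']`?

sort by high:
    cond  high
3   snow   -14
4  cloud   -13
2   rain    20
6  cloud    32
1   snow    33
0   snow    35
5    fog    36
drop duplicate cond (keep=first):
    cond  high
3   snow   -14
4  cloud   -13
2   rain    20
5    fog    36
take 2 rows with smallest high:
    cond  high
3   snow   -14
4  cloud   -13
Taking the value at position 1, column 'high' gives -13.

-13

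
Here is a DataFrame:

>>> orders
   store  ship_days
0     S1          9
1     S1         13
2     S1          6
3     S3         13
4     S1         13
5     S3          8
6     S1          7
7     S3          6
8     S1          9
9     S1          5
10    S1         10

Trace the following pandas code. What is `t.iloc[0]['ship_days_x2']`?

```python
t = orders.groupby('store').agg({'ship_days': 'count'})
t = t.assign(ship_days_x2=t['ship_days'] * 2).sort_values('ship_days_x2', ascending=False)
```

group by store, count of ship_days:
       ship_days
store           
S1             8
S3             3
add column ship_days_x2 = t['ship_days'] * 2:
       ship_days  ship_days_x2
store                         
S1             8            16
S3             3             6
sort by ship_days_x2 descending:
       ship_days  ship_days_x2
store                         
S1             8            16
S3             3             6
Taking the value at position 0, column 'ship_days_x2' gives 16.

16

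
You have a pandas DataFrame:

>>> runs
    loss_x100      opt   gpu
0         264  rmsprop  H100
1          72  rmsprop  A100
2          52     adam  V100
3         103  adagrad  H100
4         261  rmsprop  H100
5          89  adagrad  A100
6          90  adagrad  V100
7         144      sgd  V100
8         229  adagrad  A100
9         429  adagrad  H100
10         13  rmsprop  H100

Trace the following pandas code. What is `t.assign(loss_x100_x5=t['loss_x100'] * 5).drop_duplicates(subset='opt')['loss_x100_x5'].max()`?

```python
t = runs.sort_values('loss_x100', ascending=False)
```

2145

sort by loss_x100 descending:
    loss_x100      opt   gpu
9         429  adagrad  H100
0         264  rmsprop  H100
4         261  rmsprop  H100
8         229  adagrad  A100
7         144      sgd  V100
3         103  adagrad  H100
6          90  adagrad  V100
5          89  adagrad  A100
1          72  rmsprop  A100
2          52     adam  V100
10         13  rmsprop  H100
add column loss_x100_x5 = t['loss_x100'] * 5:
    loss_x100      opt   gpu  loss_x100_x5
9         429  adagrad  H100          2145
0         264  rmsprop  H100          1320
4         261  rmsprop  H100          1305
8         229  adagrad  A100          1145
7         144      sgd  V100           720
3         103  adagrad  H100           515
6          90  adagrad  V100           450
5          89  adagrad  A100           445
1          72  rmsprop  A100           360
2          52     adam  V100           260
10         13  rmsprop  H100            65
drop duplicate opt (keep=first):
   loss_x100      opt   gpu  loss_x100_x5
9        429  adagrad  H100          2145
0        264  rmsprop  H100          1320
7        144      sgd  V100           720
2         52     adam  V100           260
The max of column 'loss_x100_x5' is 2145.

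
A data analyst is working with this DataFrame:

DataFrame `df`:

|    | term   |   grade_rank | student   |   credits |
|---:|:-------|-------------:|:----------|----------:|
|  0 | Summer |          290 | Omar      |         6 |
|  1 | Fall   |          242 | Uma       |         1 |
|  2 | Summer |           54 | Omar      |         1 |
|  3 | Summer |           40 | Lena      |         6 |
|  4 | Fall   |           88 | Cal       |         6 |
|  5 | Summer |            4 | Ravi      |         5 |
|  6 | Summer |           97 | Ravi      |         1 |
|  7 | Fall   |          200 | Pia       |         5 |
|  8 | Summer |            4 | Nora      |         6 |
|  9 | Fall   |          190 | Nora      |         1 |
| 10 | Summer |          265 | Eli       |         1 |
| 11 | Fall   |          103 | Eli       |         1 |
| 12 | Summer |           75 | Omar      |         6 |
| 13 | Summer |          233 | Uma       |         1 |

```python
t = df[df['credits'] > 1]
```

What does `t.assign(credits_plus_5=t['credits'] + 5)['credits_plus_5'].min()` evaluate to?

10

filter rows where credits > 1:
      term  grade_rank student  credits
0   Summer         290    Omar        6
3   Summer          40    Lena        6
4     Fall          88     Cal        6
5   Summer           4    Ravi        5
7     Fall         200     Pia        5
8   Summer           4    Nora        6
12  Summer          75    Omar        6
add column credits_plus_5 = t['credits'] + 5:
      term  grade_rank student  credits  credits_plus_5
0   Summer         290    Omar        6              11
3   Summer          40    Lena        6              11
4     Fall          88     Cal        6              11
5   Summer           4    Ravi        5              10
7     Fall         200     Pia        5              10
8   Summer           4    Nora        6              11
12  Summer          75    Omar        6              11
The min of column 'credits_plus_5' is 10.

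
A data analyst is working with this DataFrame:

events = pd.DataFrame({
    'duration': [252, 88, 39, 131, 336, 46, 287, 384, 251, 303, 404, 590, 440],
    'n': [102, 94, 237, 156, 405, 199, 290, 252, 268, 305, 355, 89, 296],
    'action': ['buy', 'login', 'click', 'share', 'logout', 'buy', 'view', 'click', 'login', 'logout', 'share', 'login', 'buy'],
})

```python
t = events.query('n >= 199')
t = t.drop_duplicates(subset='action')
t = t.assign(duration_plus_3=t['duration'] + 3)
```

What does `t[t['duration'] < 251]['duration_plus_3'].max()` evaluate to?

filter rows where n >= 199:
    duration    n  action
2         39  237   click
4        336  405  logout
5         46  199     buy
6        287  290    view
7        384  252   click
8        251  268   login
9        303  305  logout
10       404  355   share
12       440  296     buy
drop duplicate action (keep=first):
    duration    n  action
2         39  237   click
4        336  405  logout
5         46  199     buy
6        287  290    view
8        251  268   login
10       404  355   share
add column duration_plus_3 = t['duration'] + 3:
    duration    n  action  duration_plus_3
2         39  237   click               42
4        336  405  logout              339
5         46  199     buy               49
6        287  290    view              290
8        251  268   login              254
10       404  355   share              407
filter rows where duration < 251:
   duration    n action  duration_plus_3
2        39  237  click               42
5        46  199    buy               49

49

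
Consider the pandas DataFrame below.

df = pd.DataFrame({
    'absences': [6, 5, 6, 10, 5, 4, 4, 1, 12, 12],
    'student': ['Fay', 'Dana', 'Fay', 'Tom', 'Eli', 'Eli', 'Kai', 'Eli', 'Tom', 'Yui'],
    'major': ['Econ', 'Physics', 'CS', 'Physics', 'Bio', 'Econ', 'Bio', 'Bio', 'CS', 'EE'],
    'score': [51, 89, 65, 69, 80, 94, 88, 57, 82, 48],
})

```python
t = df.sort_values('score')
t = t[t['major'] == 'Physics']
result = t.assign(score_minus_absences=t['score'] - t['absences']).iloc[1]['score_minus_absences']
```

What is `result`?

sort by score:
   absences student    major  score
9        12     Yui       EE     48
0         6     Fay     Econ     51
7         1     Eli      Bio     57
2         6     Fay       CS     65
3        10     Tom  Physics     69
4         5     Eli      Bio     80
8        12     Tom       CS     82
6         4     Kai      Bio     88
1         5    Dana  Physics     89
5         4     Eli     Econ     94
filter rows where major == 'Physics':
   absences student    major  score
3        10     Tom  Physics     69
1         5    Dana  Physics     89
add column score_minus_absences = t['score'] - t['absences']:
   absences student    major  score  score_minus_absences
3        10     Tom  Physics     69                    59
1         5    Dana  Physics     89                    84
Reading off the value at position 1, column 'score_minus_absences', we get 84.

84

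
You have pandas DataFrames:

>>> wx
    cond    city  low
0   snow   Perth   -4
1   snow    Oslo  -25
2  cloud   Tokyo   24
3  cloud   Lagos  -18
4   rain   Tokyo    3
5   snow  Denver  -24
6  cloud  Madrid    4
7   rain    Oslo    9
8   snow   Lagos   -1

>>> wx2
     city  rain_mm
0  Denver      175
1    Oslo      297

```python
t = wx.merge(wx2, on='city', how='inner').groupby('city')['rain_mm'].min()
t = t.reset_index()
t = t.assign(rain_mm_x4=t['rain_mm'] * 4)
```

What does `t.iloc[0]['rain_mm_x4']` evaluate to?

700

merge on 'city' (how='inner') → 3 rows:
   cond    city  low  rain_mm
0  snow    Oslo  -25      297
1  snow  Denver  -24      175
2  rain    Oslo    9      297
group by city, min of rain_mm:
city
Denver    175
Oslo      297
Name: rain_mm, dtype: int64
reset_index():
     city  rain_mm
0  Denver      175
1    Oslo      297
add column rain_mm_x4 = t['rain_mm'] * 4:
     city  rain_mm  rain_mm_x4
0  Denver      175         700
1    Oslo      297        1188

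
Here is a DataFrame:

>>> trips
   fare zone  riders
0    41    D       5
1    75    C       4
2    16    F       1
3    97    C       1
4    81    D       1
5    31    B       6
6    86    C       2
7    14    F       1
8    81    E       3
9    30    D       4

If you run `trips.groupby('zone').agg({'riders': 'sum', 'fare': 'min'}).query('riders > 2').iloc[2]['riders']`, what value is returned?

10

group by zone: sum(riders), min(fare):
      riders  fare
zone              
B          6    31
C          7    75
D         10    30
E          3    81
F          2    14
filter rows where riders > 2:
      riders  fare
zone              
B          6    31
C          7    75
D         10    30
E          3    81
So iloc[2]['riders'] = 10.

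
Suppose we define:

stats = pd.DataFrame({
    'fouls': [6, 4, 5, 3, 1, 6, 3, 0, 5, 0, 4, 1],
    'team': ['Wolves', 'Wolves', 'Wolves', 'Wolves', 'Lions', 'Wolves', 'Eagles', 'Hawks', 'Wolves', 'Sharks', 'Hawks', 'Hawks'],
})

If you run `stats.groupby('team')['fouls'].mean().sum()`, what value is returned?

group by team, mean of fouls:
team
Eagles    3.000000
Hawks     1.666667
Lions     1.000000
Sharks    0.000000
Wolves    4.833333
Name: fouls, dtype: float64

10.5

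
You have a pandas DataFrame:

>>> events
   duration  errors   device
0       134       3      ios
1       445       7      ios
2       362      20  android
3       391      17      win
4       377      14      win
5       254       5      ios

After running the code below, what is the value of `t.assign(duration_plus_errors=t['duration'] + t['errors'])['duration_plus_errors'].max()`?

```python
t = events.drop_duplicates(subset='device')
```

drop duplicate device (keep=first):
   duration  errors   device
0       134       3      ios
2       362      20  android
3       391      17      win
add column duration_plus_errors = t['duration'] + t['errors']:
   duration  errors   device  duration_plus_errors
0       134       3      ios                   137
2       362      20  android                   382
3       391      17      win                   408

408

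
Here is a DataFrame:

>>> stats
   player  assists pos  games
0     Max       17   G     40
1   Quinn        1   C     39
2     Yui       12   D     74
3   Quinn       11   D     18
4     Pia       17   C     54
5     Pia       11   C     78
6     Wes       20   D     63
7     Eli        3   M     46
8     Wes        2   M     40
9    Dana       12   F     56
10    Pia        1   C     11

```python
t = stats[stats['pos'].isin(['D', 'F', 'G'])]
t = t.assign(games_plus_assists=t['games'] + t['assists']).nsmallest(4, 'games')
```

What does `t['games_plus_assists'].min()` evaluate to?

filter rows where pos in ['D', 'F', 'G']:
  player  assists pos  games
0    Max       17   G     40
2    Yui       12   D     74
3  Quinn       11   D     18
6    Wes       20   D     63
9   Dana       12   F     56
add column games_plus_assists = t['games'] + t['assists']:
  player  assists pos  games  games_plus_assists
0    Max       17   G     40                  57
2    Yui       12   D     74                  86
3  Quinn       11   D     18                  29
6    Wes       20   D     63                  83
9   Dana       12   F     56                  68
take 4 rows with smallest games:
  player  assists pos  games  games_plus_assists
3  Quinn       11   D     18                  29
0    Max       17   G     40                  57
9   Dana       12   F     56                  68
6    Wes       20   D     63                  83

29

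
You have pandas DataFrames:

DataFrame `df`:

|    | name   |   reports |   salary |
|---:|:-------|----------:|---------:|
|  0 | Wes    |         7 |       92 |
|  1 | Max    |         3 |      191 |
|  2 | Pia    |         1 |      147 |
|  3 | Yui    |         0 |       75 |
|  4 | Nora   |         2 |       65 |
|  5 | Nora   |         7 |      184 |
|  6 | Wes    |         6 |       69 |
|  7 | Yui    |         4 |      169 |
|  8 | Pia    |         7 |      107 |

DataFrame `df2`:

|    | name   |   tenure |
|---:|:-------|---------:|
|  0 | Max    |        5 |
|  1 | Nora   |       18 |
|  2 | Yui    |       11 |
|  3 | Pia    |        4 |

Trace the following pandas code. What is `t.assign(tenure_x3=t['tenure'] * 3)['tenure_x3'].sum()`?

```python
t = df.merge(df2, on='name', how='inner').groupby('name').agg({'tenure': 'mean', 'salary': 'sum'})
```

merge on 'name' (how='inner') → 7 rows:
   name  reports  salary  tenure
0   Max        3     191       5
1   Pia        1     147       4
2   Yui        0      75      11
3  Nora        2      65      18
4  Nora        7     184      18
5   Yui        4     169      11
6   Pia        7     107       4
group by name: mean(tenure), sum(salary):
      tenure  salary
name                
Max      5.0     191
Nora    18.0     249
Pia      4.0     254
Yui     11.0     244
add column tenure_x3 = t['tenure'] * 3:
      tenure  salary  tenure_x3
name                           
Max      5.0     191       15.0
Nora    18.0     249       54.0
Pia      4.0     254       12.0
Yui     11.0     244       33.0
So sum() = 114.0.

114.0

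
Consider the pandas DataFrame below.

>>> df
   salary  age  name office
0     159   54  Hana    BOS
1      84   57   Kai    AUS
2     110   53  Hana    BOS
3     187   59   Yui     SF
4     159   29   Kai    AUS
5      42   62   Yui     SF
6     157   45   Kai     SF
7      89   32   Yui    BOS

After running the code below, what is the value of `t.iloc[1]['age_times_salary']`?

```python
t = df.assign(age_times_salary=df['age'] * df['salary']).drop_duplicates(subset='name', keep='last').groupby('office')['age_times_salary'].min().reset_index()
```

add column age_times_salary = df['age'] * df['salary']:
   salary  age  name office  age_times_salary
0     159   54  Hana    BOS              8586
1      84   57   Kai    AUS              4788
2     110   53  Hana    BOS              5830
3     187   59   Yui     SF             11033
4     159   29   Kai    AUS              4611
5      42   62   Yui     SF              2604
6     157   45   Kai     SF              7065
7      89   32   Yui    BOS              2848
drop duplicate name (keep=last):
   salary  age  name office  age_times_salary
2     110   53  Hana    BOS              5830
6     157   45   Kai     SF              7065
7      89   32   Yui    BOS              2848
group by office, min of age_times_salary:
office
BOS    2848
SF     7065
Name: age_times_salary, dtype: int64
reset_index():
  office  age_times_salary
0    BOS              2848
1     SF              7065

7065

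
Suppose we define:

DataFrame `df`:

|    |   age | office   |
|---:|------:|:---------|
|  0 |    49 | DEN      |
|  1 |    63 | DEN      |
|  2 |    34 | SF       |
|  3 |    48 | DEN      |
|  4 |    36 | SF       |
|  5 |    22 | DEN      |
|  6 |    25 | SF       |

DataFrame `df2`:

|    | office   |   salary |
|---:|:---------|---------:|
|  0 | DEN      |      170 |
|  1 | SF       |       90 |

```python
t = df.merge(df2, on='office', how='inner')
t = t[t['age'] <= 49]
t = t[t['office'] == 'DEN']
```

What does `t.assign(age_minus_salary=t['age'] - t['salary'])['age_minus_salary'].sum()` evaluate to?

-391

merge on 'office' (how='inner') → 7 rows:
   age office  salary
0   49    DEN     170
1   63    DEN     170
2   34     SF      90
3   48    DEN     170
4   36     SF      90
5   22    DEN     170
6   25     SF      90
filter rows where age <= 49:
   age office  salary
0   49    DEN     170
2   34     SF      90
3   48    DEN     170
4   36     SF      90
5   22    DEN     170
6   25     SF      90
filter rows where office == 'DEN':
   age office  salary
0   49    DEN     170
3   48    DEN     170
5   22    DEN     170
add column age_minus_salary = t['age'] - t['salary']:
   age office  salary  age_minus_salary
0   49    DEN     170              -121
3   48    DEN     170              -122
5   22    DEN     170              -148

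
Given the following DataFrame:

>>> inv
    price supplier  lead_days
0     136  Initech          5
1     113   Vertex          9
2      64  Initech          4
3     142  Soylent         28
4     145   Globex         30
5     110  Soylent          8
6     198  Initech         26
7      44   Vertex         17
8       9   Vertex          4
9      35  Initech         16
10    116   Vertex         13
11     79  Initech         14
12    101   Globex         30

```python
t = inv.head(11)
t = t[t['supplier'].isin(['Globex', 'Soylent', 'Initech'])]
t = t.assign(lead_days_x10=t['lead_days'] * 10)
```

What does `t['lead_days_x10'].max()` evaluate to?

300

take first 11 rows:
    price supplier  lead_days
0     136  Initech          5
1     113   Vertex          9
2      64  Initech          4
3     142  Soylent         28
4     145   Globex         30
5     110  Soylent          8
6     198  Initech         26
7      44   Vertex         17
8       9   Vertex          4
9      35  Initech         16
10    116   Vertex         13
filter rows where supplier in ['Globex', 'Soylent', 'Initech']:
   price supplier  lead_days
0    136  Initech          5
2     64  Initech          4
3    142  Soylent         28
4    145   Globex         30
5    110  Soylent          8
6    198  Initech         26
9     35  Initech         16
add column lead_days_x10 = t['lead_days'] * 10:
   price supplier  lead_days  lead_days_x10
0    136  Initech          5             50
2     64  Initech          4             40
3    142  Soylent         28            280
4    145   Globex         30            300
5    110  Soylent          8             80
6    198  Initech         26            260
9     35  Initech         16            160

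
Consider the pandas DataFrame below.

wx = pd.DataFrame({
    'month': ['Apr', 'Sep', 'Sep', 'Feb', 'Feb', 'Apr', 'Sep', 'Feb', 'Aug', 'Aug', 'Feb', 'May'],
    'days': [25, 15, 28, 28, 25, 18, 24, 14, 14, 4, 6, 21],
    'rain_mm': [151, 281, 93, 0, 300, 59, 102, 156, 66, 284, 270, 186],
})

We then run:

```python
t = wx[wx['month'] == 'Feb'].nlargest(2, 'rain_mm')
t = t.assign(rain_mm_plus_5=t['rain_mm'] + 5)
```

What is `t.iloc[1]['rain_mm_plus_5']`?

filter rows where month == 'Feb':
   month  days  rain_mm
3    Feb    28        0
4    Feb    25      300
7    Feb    14      156
10   Feb     6      270
take 2 rows with largest rain_mm:
   month  days  rain_mm
4    Feb    25      300
10   Feb     6      270
add column rain_mm_plus_5 = t['rain_mm'] + 5:
   month  days  rain_mm  rain_mm_plus_5
4    Feb    25      300             305
10   Feb     6      270             275
Hence 275.

275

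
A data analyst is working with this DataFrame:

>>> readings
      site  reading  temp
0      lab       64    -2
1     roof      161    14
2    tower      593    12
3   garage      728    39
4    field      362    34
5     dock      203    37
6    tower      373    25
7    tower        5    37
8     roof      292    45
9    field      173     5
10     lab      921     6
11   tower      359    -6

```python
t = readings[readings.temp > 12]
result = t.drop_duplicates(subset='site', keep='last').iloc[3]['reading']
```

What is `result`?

filter rows where temp > 12:
     site  reading  temp
1    roof      161    14
3  garage      728    39
4   field      362    34
5    dock      203    37
6   tower      373    25
7   tower        5    37
8    roof      292    45
drop duplicate site (keep=last):
     site  reading  temp
3  garage      728    39
4   field      362    34
5    dock      203    37
7   tower        5    37
8    roof      292    45

5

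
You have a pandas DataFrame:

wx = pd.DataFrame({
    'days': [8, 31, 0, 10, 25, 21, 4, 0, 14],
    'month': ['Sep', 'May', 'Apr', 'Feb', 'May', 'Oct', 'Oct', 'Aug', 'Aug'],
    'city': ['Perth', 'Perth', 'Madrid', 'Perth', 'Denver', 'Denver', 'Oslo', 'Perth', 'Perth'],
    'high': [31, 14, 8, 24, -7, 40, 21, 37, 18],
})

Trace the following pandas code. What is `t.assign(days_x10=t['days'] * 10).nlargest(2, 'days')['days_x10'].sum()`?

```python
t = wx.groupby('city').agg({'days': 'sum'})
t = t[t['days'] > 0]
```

group by city, sum of days:
        days
city        
Denver    46
Madrid     0
Oslo       4
Perth     63
filter rows where days > 0:
        days
city        
Denver    46
Oslo       4
Perth     63
add column days_x10 = t['days'] * 10:
        days  days_x10
city                  
Denver    46       460
Oslo       4        40
Perth     63       630
take 2 rows with largest days:
        days  days_x10
city                  
Perth     63       630
Denver    46       460
Then the sum of column 'days_x10': 1090

1090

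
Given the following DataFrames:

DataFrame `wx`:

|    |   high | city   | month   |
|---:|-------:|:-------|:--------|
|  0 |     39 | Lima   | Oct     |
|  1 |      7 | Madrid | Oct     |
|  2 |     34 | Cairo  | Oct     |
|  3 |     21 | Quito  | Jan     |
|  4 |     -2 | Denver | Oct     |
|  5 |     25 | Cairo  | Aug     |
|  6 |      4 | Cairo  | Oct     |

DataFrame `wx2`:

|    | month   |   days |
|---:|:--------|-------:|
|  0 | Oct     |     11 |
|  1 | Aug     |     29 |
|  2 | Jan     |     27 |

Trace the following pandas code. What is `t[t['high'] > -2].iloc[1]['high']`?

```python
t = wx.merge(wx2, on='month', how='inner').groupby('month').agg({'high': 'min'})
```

merge on 'month' (how='inner') → 7 rows:
   high    city month  days
0    39    Lima   Oct    11
1     7  Madrid   Oct    11
2    34   Cairo   Oct    11
3    21   Quito   Jan    27
4    -2  Denver   Oct    11
5    25   Cairo   Aug    29
6     4   Cairo   Oct    11
group by month, min of high:
       high
month      
Aug      25
Jan      21
Oct      -2
filter rows where high > -2:
       high
month      
Aug      25
Jan      21
Then the value at position 1, column 'high': 21

21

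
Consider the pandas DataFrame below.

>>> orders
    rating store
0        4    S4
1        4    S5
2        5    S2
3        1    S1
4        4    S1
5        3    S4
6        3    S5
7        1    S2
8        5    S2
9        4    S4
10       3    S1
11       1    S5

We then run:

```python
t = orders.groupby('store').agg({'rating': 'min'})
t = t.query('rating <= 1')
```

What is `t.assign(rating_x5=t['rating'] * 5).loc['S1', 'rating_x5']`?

group by store, min of rating:
       rating
store        
S1          1
S2          1
S4          3
S5          1
filter rows where rating <= 1:
       rating
store        
S1          1
S2          1
S5          1
add column rating_x5 = t['rating'] * 5:
       rating  rating_x5
store                   
S1          1          5
S2          1          5
S5          1          5
value at row 'S1', column 'rating_x5' → 5

5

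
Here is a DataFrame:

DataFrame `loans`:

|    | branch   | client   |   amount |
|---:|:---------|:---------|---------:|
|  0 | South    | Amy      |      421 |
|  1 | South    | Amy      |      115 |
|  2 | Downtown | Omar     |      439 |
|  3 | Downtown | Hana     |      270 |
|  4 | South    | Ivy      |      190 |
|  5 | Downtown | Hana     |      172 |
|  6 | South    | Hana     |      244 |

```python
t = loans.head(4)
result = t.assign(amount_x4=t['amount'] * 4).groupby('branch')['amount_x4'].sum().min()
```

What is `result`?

take first 4 rows:
     branch client  amount
0     South    Amy     421
1     South    Amy     115
2  Downtown   Omar     439
3  Downtown   Hana     270
add column amount_x4 = t['amount'] * 4:
     branch client  amount  amount_x4
0     South    Amy     421       1684
1     South    Amy     115        460
2  Downtown   Omar     439       1756
3  Downtown   Hana     270       1080
group by branch, sum of amount_x4:
branch
Downtown    2836
South       2144
Name: amount_x4, dtype: int64
So min() = 2144.

2144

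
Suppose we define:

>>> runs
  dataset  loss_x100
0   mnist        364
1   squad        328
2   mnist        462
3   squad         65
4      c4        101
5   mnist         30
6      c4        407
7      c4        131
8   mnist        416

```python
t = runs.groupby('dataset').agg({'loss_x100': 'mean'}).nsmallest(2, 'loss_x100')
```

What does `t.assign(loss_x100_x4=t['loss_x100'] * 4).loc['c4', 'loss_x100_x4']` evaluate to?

852.0

group by dataset, mean of loss_x100:
         loss_x100
dataset           
c4           213.0
mnist        318.0
squad        196.5
take 2 rows with smallest loss_x100:
         loss_x100
dataset           
squad        196.5
c4           213.0
add column loss_x100_x4 = t['loss_x100'] * 4:
         loss_x100  loss_x100_x4
dataset                         
squad        196.5         786.0
c4           213.0         852.0
Hence 852.0.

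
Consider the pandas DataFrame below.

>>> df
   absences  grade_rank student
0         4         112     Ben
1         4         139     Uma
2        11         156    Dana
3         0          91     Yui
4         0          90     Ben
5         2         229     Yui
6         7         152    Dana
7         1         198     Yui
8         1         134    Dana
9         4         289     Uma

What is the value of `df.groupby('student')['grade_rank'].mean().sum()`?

635.0

group by student, mean of grade_rank:
student
Ben     101.000000
Dana    147.333333
Uma     214.000000
Yui     172.666667
Name: grade_rank, dtype: float64
So sum() = 635.0.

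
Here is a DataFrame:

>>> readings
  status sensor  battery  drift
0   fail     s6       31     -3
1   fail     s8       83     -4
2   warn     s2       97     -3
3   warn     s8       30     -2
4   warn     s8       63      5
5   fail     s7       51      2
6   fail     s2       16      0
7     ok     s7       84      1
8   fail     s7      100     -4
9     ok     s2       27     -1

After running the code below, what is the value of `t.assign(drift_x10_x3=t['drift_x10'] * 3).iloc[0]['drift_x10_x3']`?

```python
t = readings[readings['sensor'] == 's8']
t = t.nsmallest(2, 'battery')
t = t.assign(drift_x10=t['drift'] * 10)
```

filter rows where sensor == 's8':
  status sensor  battery  drift
1   fail     s8       83     -4
3   warn     s8       30     -2
4   warn     s8       63      5
take 2 rows with smallest battery:
  status sensor  battery  drift
3   warn     s8       30     -2
4   warn     s8       63      5
add column drift_x10 = t['drift'] * 10:
  status sensor  battery  drift  drift_x10
3   warn     s8       30     -2        -20
4   warn     s8       63      5         50
add column drift_x10_x3 = t['drift_x10'] * 3:
  status sensor  battery  drift  drift_x10  drift_x10_x3
3   warn     s8       30     -2        -20           -60
4   warn     s8       63      5         50           150
Finally, value at position 0, column 'drift_x10_x3' = -60.

-60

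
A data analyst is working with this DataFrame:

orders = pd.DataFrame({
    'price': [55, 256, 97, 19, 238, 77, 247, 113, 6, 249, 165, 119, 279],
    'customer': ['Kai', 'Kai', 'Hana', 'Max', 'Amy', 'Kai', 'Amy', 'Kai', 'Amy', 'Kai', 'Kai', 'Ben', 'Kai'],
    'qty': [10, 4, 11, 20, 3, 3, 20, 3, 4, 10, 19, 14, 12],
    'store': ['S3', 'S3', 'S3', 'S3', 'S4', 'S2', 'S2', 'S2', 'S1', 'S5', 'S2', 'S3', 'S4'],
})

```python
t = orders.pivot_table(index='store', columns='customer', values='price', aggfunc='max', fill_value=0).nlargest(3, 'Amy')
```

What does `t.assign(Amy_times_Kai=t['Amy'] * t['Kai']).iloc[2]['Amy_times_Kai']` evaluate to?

pivot: rows=store, cols=customer, max(price):
customer  Amy  Ben  Hana  Kai  Max
store                             
S1          6    0     0    0    0
S2        247    0     0  165    0
S3          0  119    97  256   19
S4        238    0     0  279    0
S5          0    0     0  249    0
take 3 rows with largest Amy:
customer  Amy  Ben  Hana  Kai  Max
store                             
S2        247    0     0  165    0
S4        238    0     0  279    0
S1          6    0     0    0    0
add column Amy_times_Kai = t['Amy'] * t['Kai']:
customer  Amy  Ben  Hana  Kai  Max  Amy_times_Kai
store                                            
S2        247    0     0  165    0          40755
S4        238    0     0  279    0          66402
S1          6    0     0    0    0              0
Then the value at position 2, column 'Amy_times_Kai': 0

0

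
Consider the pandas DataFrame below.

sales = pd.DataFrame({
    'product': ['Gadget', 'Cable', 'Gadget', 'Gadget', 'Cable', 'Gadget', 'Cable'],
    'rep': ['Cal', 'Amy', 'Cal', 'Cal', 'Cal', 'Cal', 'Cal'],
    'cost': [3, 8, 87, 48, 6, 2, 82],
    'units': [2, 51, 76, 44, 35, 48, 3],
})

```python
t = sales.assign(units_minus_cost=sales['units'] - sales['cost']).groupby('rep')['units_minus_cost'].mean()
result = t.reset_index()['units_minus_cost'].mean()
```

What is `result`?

19.8333333333

add column units_minus_cost = sales['units'] - sales['cost']:
  product  rep  cost  units  units_minus_cost
0  Gadget  Cal     3      2                -1
1   Cable  Amy     8     51                43
2  Gadget  Cal    87     76               -11
3  Gadget  Cal    48     44                -4
4   Cable  Cal     6     35                29
5  Gadget  Cal     2     48                46
6   Cable  Cal    82      3               -79
group by rep, mean of units_minus_cost:
rep
Amy    43.000000
Cal    -3.333333
Name: units_minus_cost, dtype: float64
reset_index():
   rep  units_minus_cost
0  Amy         43.000000
1  Cal         -3.333333
Hence 19.8333333333.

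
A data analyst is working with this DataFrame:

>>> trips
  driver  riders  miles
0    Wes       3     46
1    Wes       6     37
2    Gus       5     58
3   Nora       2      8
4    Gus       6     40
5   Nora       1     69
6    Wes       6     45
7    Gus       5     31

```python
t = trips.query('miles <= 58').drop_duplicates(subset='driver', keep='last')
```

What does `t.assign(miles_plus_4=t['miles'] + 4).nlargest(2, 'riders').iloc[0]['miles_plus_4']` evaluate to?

49

filter rows where miles <= 58:
  driver  riders  miles
0    Wes       3     46
1    Wes       6     37
2    Gus       5     58
3   Nora       2      8
4    Gus       6     40
6    Wes       6     45
7    Gus       5     31
drop duplicate driver (keep=last):
  driver  riders  miles
3   Nora       2      8
6    Wes       6     45
7    Gus       5     31
add column miles_plus_4 = t['miles'] + 4:
  driver  riders  miles  miles_plus_4
3   Nora       2      8            12
6    Wes       6     45            49
7    Gus       5     31            35
take 2 rows with largest riders:
  driver  riders  miles  miles_plus_4
6    Wes       6     45            49
7    Gus       5     31            35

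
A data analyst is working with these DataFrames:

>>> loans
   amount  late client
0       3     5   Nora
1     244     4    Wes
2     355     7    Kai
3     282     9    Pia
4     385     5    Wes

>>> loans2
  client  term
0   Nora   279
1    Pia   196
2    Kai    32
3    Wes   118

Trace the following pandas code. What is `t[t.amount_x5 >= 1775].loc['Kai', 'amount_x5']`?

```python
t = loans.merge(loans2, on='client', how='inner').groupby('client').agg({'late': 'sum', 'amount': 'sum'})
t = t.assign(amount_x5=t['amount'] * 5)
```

1775

merge on 'client' (how='inner') → 5 rows:
   amount  late client  term
0       3     5   Nora   279
1     244     4    Wes   118
2     355     7    Kai    32
3     282     9    Pia   196
4     385     5    Wes   118
group by client: sum(late), sum(amount):
        late  amount
client              
Kai        7     355
Nora       5       3
Pia        9     282
Wes        9     629
add column amount_x5 = t['amount'] * 5:
        late  amount  amount_x5
client                         
Kai        7     355       1775
Nora       5       3         15
Pia        9     282       1410
Wes        9     629       3145
filter rows where amount_x5 >= 1775:
        late  amount  amount_x5
client                         
Kai        7     355       1775
Wes        9     629       3145
Reading off the value at row 'Kai', column 'amount_x5', we get 1775.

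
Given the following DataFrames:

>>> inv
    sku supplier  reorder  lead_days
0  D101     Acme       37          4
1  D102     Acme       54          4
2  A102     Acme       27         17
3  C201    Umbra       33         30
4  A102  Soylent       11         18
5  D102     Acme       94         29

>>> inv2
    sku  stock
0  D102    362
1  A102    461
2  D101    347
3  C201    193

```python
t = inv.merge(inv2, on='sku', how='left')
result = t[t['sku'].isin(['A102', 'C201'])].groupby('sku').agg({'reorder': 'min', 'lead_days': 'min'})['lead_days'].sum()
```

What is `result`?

merge on 'sku' (how='left') → 6 rows:
    sku supplier  reorder  lead_days  stock
0  D101     Acme       37          4    347
1  D102     Acme       54          4    362
2  A102     Acme       27         17    461
3  C201    Umbra       33         30    193
4  A102  Soylent       11         18    461
5  D102     Acme       94         29    362
filter rows where sku in ['A102', 'C201']:
    sku supplier  reorder  lead_days  stock
2  A102     Acme       27         17    461
3  C201    Umbra       33         30    193
4  A102  Soylent       11         18    461
group by sku: min(reorder), min(lead_days):
      reorder  lead_days
sku                     
A102       11         17
C201       33         30
Finally, sum of column 'lead_days' = 47.

47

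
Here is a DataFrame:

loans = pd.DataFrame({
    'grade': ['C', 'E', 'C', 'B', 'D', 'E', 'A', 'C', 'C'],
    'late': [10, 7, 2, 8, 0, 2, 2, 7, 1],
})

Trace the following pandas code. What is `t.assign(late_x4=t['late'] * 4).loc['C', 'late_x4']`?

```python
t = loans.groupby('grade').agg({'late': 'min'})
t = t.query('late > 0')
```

4

group by grade, min of late:
       late
grade      
A         2
B         8
C         1
D         0
E         2
filter rows where late > 0:
       late
grade      
A         2
B         8
C         1
E         2
add column late_x4 = t['late'] * 4:
       late  late_x4
grade               
A         2        8
B         8       32
C         1        4
E         2        8
Taking the value at row 'C', column 'late_x4' gives 4.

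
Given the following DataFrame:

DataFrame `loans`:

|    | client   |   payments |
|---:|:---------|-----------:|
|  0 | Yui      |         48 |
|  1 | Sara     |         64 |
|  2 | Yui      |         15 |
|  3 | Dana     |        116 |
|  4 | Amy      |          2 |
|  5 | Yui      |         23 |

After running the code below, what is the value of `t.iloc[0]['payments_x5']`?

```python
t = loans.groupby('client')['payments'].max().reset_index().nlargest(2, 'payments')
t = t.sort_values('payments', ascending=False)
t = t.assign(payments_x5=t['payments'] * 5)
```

group by client, max of payments:
client
Amy       2
Dana    116
Sara     64
Yui      48
Name: payments, dtype: int64
reset_index():
  client  payments
0    Amy         2
1   Dana       116
2   Sara        64
3    Yui        48
take 2 rows with largest payments:
  client  payments
1   Dana       116
2   Sara        64
sort by payments descending:
  client  payments
1   Dana       116
2   Sara        64
add column payments_x5 = t['payments'] * 5:
  client  payments  payments_x5
1   Dana       116          580
2   Sara        64          320

580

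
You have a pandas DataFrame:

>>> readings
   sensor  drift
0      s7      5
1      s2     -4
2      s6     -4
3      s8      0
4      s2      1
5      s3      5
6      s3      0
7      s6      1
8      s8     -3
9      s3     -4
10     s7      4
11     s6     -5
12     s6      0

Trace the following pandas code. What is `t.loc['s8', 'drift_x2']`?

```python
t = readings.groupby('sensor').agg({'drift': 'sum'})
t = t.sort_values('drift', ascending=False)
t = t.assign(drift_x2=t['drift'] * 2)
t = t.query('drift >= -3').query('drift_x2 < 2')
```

group by sensor, sum of drift:
        drift
sensor       
s2         -3
s3          1
s6         -8
s7          9
s8         -3
sort by drift descending:
        drift
sensor       
s7          9
s3          1
s2         -3
s8         -3
s6         -8
add column drift_x2 = t['drift'] * 2:
        drift  drift_x2
sensor                 
s7          9        18
s3          1         2
s2         -3        -6
s8         -3        -6
s6         -8       -16
filter rows where drift >= -3:
        drift  drift_x2
sensor                 
s7          9        18
s3          1         2
s2         -3        -6
s8         -3        -6
filter rows where drift_x2 < 2:
        drift  drift_x2
sensor                 
s2         -3        -6
s8         -3        -6
Taking the value at row 's8', column 'drift_x2' gives -6.

-6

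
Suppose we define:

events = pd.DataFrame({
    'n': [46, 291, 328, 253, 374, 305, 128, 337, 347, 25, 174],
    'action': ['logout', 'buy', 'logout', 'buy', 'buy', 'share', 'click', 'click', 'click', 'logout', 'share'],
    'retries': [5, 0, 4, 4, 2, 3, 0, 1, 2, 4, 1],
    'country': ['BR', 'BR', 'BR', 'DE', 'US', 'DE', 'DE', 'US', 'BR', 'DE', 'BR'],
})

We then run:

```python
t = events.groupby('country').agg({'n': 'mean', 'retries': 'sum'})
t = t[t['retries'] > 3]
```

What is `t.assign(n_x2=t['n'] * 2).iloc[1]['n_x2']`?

355.5

group by country: mean(n), sum(retries):
              n  retries
country                 
BR       237.20       12
DE       177.75       11
US       355.50        3
filter rows where retries > 3:
              n  retries
country                 
BR       237.20       12
DE       177.75       11
add column n_x2 = t['n'] * 2:
              n  retries   n_x2
country                        
BR       237.20       12  474.4
DE       177.75       11  355.5
Then the value at position 1, column 'n_x2': 355.5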